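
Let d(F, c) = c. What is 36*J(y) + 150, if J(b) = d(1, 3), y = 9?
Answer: 258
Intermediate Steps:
J(b) = 3
36*J(y) + 150 = 36*3 + 150 = 108 + 150 = 258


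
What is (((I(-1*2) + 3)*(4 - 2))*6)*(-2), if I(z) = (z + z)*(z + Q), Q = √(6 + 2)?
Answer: -264 + 192*√2 ≈ 7.5290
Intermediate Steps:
Q = 2*√2 (Q = √8 = 2*√2 ≈ 2.8284)
I(z) = 2*z*(z + 2*√2) (I(z) = (z + z)*(z + 2*√2) = (2*z)*(z + 2*√2) = 2*z*(z + 2*√2))
(((I(-1*2) + 3)*(4 - 2))*6)*(-2) = (((2*(-1*2)*(-1*2 + 2*√2) + 3)*(4 - 2))*6)*(-2) = (((2*(-2)*(-2 + 2*√2) + 3)*2)*6)*(-2) = ((((8 - 8*√2) + 3)*2)*6)*(-2) = (((11 - 8*√2)*2)*6)*(-2) = ((22 - 16*√2)*6)*(-2) = (132 - 96*√2)*(-2) = -264 + 192*√2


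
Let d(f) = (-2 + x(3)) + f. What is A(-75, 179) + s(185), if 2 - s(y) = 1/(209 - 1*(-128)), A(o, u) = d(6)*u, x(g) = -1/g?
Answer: 665572/1011 ≈ 658.33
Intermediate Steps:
d(f) = -7/3 + f (d(f) = (-2 - 1/3) + f = -7/3 + f)
A(o, u) = 11*u/3 (A(o, u) = (-7/3 + 6)*u = 11*u/3)
s(y) = 673/337 (s(y) = 2 - 1/(209 - 1*(-128)) = 2 - 1/(209 + 128) = 2 - 1/337 = 673/337)
A(-75, 179) + s(185) = (11/3)*179 + 673/337 = 1969/3 + 673/337 = 665572/1011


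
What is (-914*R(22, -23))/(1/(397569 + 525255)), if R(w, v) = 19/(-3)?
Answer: 5341920528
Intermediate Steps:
R(w, v) = -19/3 (R(w, v) = 19*(-1/3) = -19/3)
(-914*R(22, -23))/(1/(397569 + 525255)) = (-914*(-19/3))/(1/(397569 + 525255)) = 17366/(3*(1/922824)) = (17366/3)*922824 = 5341920528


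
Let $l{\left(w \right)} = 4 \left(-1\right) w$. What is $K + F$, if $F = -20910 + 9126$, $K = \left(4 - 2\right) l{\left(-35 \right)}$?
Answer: $-11504$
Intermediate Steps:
$l{\left(w \right)} = - 4 w$
$K = 280$ ($K = \left(4 - 2\right) \left(\left(-4\right) \left(-35\right)\right) = \left(4 - 2\right) 140 = 2 \cdot 140 = 280$)
$F = -11784$
$K + F = 280 - 11784 = -11504$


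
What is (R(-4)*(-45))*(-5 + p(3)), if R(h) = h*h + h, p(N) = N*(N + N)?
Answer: -7020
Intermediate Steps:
p(N) = 2*N² (p(N) = N*(2*N) = 2*N²)
R(h) = h + h² (R(h) = h² + h = h + h²)
(R(-4)*(-45))*(-5 + p(3)) = (-4*(1 - 4)*(-45))*(-5 + 2*3²) = (-4*(-3)*(-45))*(-5 + 2*9) = (12*(-45))*(-5 + 18) = -540*13 = -7020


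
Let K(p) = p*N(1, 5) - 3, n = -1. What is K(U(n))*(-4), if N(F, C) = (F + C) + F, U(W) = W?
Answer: 40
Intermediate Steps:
N(F, C) = C + 2*F (N(F, C) = (C + F) + F = C + 2*F)
K(p) = -3 + 7*p (K(p) = p*(5 + 2*1) - 3 = p*(5 + 2) - 3 = p*7 - 3 = 7*p - 3 = -3 + 7*p)
K(U(n))*(-4) = (-3 + 7*(-1))*(-4) = (-3 - 7)*(-4) = -10*(-4) = 40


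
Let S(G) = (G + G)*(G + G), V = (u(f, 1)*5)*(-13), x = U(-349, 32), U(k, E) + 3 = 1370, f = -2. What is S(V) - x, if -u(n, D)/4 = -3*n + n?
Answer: 4325033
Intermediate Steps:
U(k, E) = 1367 (U(k, E) = -3 + 1370 = 1367)
x = 1367
u(n, D) = 8*n (u(n, D) = -4*(-3*n + n) = -(-8)*n = 8*n)
V = 1040 (V = ((8*(-2))*5)*(-13) = -16*5*(-13) = -80*(-13) = 1040)
S(G) = 4*G**2 (S(G) = (2*G)*(2*G) = 4*G**2)
S(V) - x = 4*1040**2 - 1*1367 = 4*1081600 - 1367 = 4326400 - 1367 = 4325033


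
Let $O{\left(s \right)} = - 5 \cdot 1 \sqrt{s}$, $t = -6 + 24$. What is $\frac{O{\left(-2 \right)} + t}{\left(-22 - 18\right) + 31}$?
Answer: $-2 + \frac{5 i \sqrt{2}}{9} \approx -2.0 + 0.78567 i$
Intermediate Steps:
$t = 18$
$O{\left(s \right)} = - 5 \sqrt{s}$
$\frac{O{\left(-2 \right)} + t}{\left(-22 - 18\right) + 31} = \frac{- 5 \sqrt{-2} + 18}{\left(-22 - 18\right) + 31} = \frac{- 5 i \sqrt{2} + 18}{\left(-22 - 18\right) + 31} = \frac{- 5 i \sqrt{2} + 18}{-40 + 31} = \frac{18 - 5 i \sqrt{2}}{-9} = - \frac{18 - 5 i \sqrt{2}}{9} = -2 + \frac{5 i \sqrt{2}}{9}$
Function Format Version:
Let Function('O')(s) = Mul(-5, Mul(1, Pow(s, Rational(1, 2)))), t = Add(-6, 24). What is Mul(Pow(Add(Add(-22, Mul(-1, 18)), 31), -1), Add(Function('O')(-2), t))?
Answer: Add(-2, Mul(Rational(5, 9), I, Pow(2, Rational(1, 2)))) ≈ Add(-2.0000, Mul(0.78567, I))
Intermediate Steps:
t = 18
Function('O')(s) = Mul(-5, Pow(s, Rational(1, 2)))
Mul(Pow(Add(Add(-22, Mul(-1, 18)), 31), -1), Add(Function('O')(-2), t)) = Mul(Pow(Add(Add(-22, Mul(-1, 18)), 31), -1), Add(Mul(-5, Pow(-2, Rational(1, 2))), 18)) = Mul(Pow(Add(Add(-22, -18), 31), -1), Add(Mul(-5, Mul(I, Pow(2, Rational(1, 2)))), 18)) = Mul(Pow(Add(-40, 31), -1), Add(Mul(-5, I, Pow(2, Rational(1, 2))), 18)) = Mul(Pow(-9, -1), Add(18, Mul(-5, I, Pow(2, Rational(1, 2))))) = Mul(Rational(-1, 9), Add(18, Mul(-5, I, Pow(2, Rational(1, 2))))) = Add(-2, Mul(Rational(5, 9), I, Pow(2, Rational(1, 2))))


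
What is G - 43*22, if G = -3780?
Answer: -4726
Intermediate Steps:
G - 43*22 = -3780 - 43*22 = -3780 - 1*946 = -3780 - 946 = -4726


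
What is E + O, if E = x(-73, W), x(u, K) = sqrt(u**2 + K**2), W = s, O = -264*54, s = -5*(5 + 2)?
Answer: -14256 + sqrt(6554) ≈ -14175.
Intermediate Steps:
s = -35 (s = -5*7 = -35)
O = -14256
W = -35
x(u, K) = sqrt(K**2 + u**2)
E = sqrt(6554) (E = sqrt((-35)**2 + (-73)**2) = sqrt(1225 + 5329) = sqrt(6554) ≈ 80.957)
E + O = sqrt(6554) - 14256 = -14256 + sqrt(6554)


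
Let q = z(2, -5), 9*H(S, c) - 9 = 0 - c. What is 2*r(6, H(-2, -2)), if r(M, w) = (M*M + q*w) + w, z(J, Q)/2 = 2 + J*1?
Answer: 94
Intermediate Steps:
H(S, c) = 1 - c/9 (H(S, c) = 1 + (0 - c)/9 = 1 + (-c)/9 = 1 - c/9)
z(J, Q) = 4 + 2*J (z(J, Q) = 2*(2 + J*1) = 2*(2 + J) = 4 + 2*J)
q = 8 (q = 4 + 2*2 = 4 + 4 = 8)
r(M, w) = M**2 + 9*w (r(M, w) = (M*M + 8*w) + w = (M**2 + 8*w) + w = M**2 + 9*w)
2*r(6, H(-2, -2)) = 2*(6**2 + 9*(1 - 1/9*(-2))) = 2*(36 + 9*(1 + 2/9)) = 2*(36 + 9*(11/9)) = 2*(36 + 11) = 2*47 = 94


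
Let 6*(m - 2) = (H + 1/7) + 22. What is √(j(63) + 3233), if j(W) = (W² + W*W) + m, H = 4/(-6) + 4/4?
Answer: √4928945/21 ≈ 105.72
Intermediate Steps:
H = ⅓ (H = 4*(-⅙) + 4*(¼) = -⅔ + 1 = ⅓ ≈ 0.33333)
m = 362/63 (m = 2 + ((⅓ + 1/7) + 22)/6 = 2 + ((⅓ + ⅐) + 22)/6 = 2 + (10/21 + 22)/6 = 2 + (⅙)*(472/21) = 2 + 236/63 = 362/63 ≈ 5.7460)
j(W) = 362/63 + 2*W² (j(W) = (W² + W*W) + 362/63 = (W² + W²) + 362/63 = 2*W² + 362/63 = 362/63 + 2*W²)
√(j(63) + 3233) = √((362/63 + 2*63²) + 3233) = √((362/63 + 2*3969) + 3233) = √((362/63 + 7938) + 3233) = √(500456/63 + 3233) = √(704135/63) = √4928945/21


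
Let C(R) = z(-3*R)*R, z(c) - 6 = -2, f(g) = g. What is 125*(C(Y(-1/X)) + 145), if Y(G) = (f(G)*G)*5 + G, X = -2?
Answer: 19000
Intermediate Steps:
z(c) = 4 (z(c) = 6 - 2 = 4)
Y(G) = G + 5*G² (Y(G) = (G*G)*5 + G = G²*5 + G = 5*G² + G = G + 5*G²)
C(R) = 4*R
125*(C(Y(-1/X)) + 145) = 125*(4*((-1/(-2))*(1 + 5*(-1/(-2)))) + 145) = 125*(4*((-1*(-½))*(1 + 5*(-1*(-½)))) + 145) = 125*(4*((1 + 5*(½))/2) + 145) = 125*(4*((1 + 5/2)/2) + 145) = 125*(4*((½)*(7/2)) + 145) = 125*(4*(7/4) + 145) = 125*(7 + 145) = 125*152 = 19000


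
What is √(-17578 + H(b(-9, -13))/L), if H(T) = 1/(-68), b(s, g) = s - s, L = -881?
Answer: I*√15771721900071/29954 ≈ 132.58*I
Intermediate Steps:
b(s, g) = 0
H(T) = -1/68
√(-17578 + H(b(-9, -13))/L) = √(-17578 - 1/68/(-881)) = √(-17578 - 1/68*(-1/881)) = √(-17578 + 1/59908) = √(-1053062823/59908) = I*√15771721900071/29954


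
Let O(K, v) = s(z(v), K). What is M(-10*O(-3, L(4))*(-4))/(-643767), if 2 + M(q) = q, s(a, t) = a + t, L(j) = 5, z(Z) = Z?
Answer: -26/214589 ≈ -0.00012116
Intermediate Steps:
O(K, v) = K + v (O(K, v) = v + K = K + v)
M(q) = -2 + q
M(-10*O(-3, L(4))*(-4))/(-643767) = (-2 - 10*(-3 + 5)*(-4))/(-643767) = (-2 - 10*2*(-4))*(-1/643767) = (-2 - 20*(-4))*(-1/643767) = (-2 + 80)*(-1/643767) = 78*(-1/643767) = -26/214589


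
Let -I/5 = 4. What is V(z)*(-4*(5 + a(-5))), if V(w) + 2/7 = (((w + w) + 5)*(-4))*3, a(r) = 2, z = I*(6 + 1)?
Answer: -92392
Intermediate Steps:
I = -20 (I = -5*4 = -20)
z = -140 (z = -20*(6 + 1) = -20*7 = -140)
V(w) = -422/7 - 24*w (V(w) = -2/7 + (((w + w) + 5)*(-4))*3 = -2/7 + ((2*w + 5)*(-4))*3 = -2/7 + ((5 + 2*w)*(-4))*3 = -2/7 + (-20 - 8*w)*3 = -2/7 + (-60 - 24*w) = -422/7 - 24*w)
V(z)*(-4*(5 + a(-5))) = (-422/7 - 24*(-140))*(-4*(5 + 2)) = (-422/7 + 3360)*(-4*7) = (23098/7)*(-28) = -92392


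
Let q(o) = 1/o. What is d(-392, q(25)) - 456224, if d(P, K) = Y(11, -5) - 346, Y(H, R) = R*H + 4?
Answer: -456621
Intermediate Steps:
Y(H, R) = 4 + H*R (Y(H, R) = H*R + 4 = 4 + H*R)
d(P, K) = -397 (d(P, K) = (4 + 11*(-5)) - 346 = (4 - 55) - 346 = -51 - 346 = -397)
d(-392, q(25)) - 456224 = -397 - 456224 = -456621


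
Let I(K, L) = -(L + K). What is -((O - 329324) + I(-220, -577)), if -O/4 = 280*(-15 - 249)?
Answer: 32847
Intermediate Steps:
I(K, L) = -K - L (I(K, L) = -(K + L) = -K - L)
O = 295680 (O = -1120*(-15 - 249) = -1120*(-264) = -4*(-73920) = 295680)
-((O - 329324) + I(-220, -577)) = -((295680 - 329324) + (-1*(-220) - 1*(-577))) = -(-33644 + (220 + 577)) = -(-33644 + 797) = -1*(-32847) = 32847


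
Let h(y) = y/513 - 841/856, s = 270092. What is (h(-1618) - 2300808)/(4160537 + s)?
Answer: -144335861695/277944750216 ≈ -0.51930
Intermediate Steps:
h(y) = -841/856 + y/513 (h(y) = y*(1/513) - 841*1/856 = y/513 - 841/856 = -841/856 + y/513)
(h(-1618) - 2300808)/(4160537 + s) = ((-841/856 + (1/513)*(-1618)) - 2300808)/(4160537 + 270092) = ((-841/856 - 1618/513) - 2300808)/4430629 = (-1816441/439128 - 2300808)*(1/4430629) = -1010351031865/439128*1/4430629 = -144335861695/277944750216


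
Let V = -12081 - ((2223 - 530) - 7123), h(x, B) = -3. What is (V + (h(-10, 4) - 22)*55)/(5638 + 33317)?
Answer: -8026/38955 ≈ -0.20603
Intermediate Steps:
V = -6651 (V = -12081 - (1693 - 7123) = -12081 - 1*(-5430) = -12081 + 5430 = -6651)
(V + (h(-10, 4) - 22)*55)/(5638 + 33317) = (-6651 + (-3 - 22)*55)/(5638 + 33317) = (-6651 - 25*55)/38955 = (-6651 - 1375)*(1/38955) = -8026*1/38955 = -8026/38955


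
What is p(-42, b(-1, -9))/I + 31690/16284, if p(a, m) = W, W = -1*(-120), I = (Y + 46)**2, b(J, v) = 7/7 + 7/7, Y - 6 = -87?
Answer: 4077433/1994790 ≈ 2.0440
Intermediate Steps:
Y = -81 (Y = 6 - 87 = -81)
b(J, v) = 2 (b(J, v) = 7*(1/7) + 7*(1/7) = 1 + 1 = 2)
I = 1225 (I = (-81 + 46)**2 = (-35)**2 = 1225)
W = 120
p(a, m) = 120
p(-42, b(-1, -9))/I + 31690/16284 = 120/1225 + 31690/16284 = 120*(1/1225) + 31690*(1/16284) = 24/245 + 15845/8142 = 4077433/1994790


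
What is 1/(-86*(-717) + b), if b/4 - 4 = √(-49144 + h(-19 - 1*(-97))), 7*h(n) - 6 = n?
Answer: 30839/1902480898 - 2*I*√12283/951240449 ≈ 1.621e-5 - 2.3302e-7*I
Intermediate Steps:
h(n) = 6/7 + n/7
b = 16 + 8*I*√12283 (b = 16 + 4*√(-49144 + (6/7 + (-19 - 1*(-97))/7)) = 16 + 4*√(-49144 + (6/7 + (-19 + 97)/7)) = 16 + 4*√(-49144 + (6/7 + (⅐)*78)) = 16 + 4*√(-49144 + (6/7 + 78/7)) = 16 + 4*√(-49144 + 12) = 16 + 4*√(-49132) = 16 + 4*(2*I*√12283) = 16 + 8*I*√12283 ≈ 16.0 + 886.63*I)
1/(-86*(-717) + b) = 1/(-86*(-717) + (16 + 8*I*√12283)) = 1/(61662 + (16 + 8*I*√12283)) = 1/(61678 + 8*I*√12283)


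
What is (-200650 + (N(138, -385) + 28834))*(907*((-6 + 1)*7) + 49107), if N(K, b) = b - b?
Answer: -2983069392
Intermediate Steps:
N(K, b) = 0
(-200650 + (N(138, -385) + 28834))*(907*((-6 + 1)*7) + 49107) = (-200650 + (0 + 28834))*(907*((-6 + 1)*7) + 49107) = (-200650 + 28834)*(907*(-5*7) + 49107) = -171816*(907*(-35) + 49107) = -171816*(-31745 + 49107) = -171816*17362 = -2983069392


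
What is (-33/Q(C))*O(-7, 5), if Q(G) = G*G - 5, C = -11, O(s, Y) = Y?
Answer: -165/116 ≈ -1.4224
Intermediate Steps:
Q(G) = -5 + G² (Q(G) = G² - 5 = -5 + G²)
(-33/Q(C))*O(-7, 5) = -33/(-5 + (-11)²)*5 = -33/(-5 + 121)*5 = -33/116*5 = -165/116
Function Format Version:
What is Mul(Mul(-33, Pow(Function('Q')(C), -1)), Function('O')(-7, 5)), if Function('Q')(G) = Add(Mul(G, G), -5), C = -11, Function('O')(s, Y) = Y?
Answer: Rational(-165, 116) ≈ -1.4224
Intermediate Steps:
Function('Q')(G) = Add(-5, Pow(G, 2)) (Function('Q')(G) = Add(Pow(G, 2), -5) = Add(-5, Pow(G, 2)))
Mul(Mul(-33, Pow(Function('Q')(C), -1)), Function('O')(-7, 5)) = Mul(Mul(-33, Pow(Add(-5, Pow(-11, 2)), -1)), 5) = Mul(Mul(-33, Pow(Add(-5, 121), -1)), 5) = Mul(Mul(-33, Pow(116, -1)), 5) = Mul(Mul(-33, Rational(1, 116)), 5) = Mul(Rational(-33, 116), 5) = Rational(-165, 116)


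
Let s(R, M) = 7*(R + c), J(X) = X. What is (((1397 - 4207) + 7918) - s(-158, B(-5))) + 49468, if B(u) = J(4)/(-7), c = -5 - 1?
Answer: 55724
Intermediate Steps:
c = -6
B(u) = -4/7 (B(u) = 4/(-7) = 4*(-⅐) = -4/7)
s(R, M) = -42 + 7*R (s(R, M) = 7*(R - 6) = 7*(-6 + R) = -42 + 7*R)
(((1397 - 4207) + 7918) - s(-158, B(-5))) + 49468 = (((1397 - 4207) + 7918) - (-42 + 7*(-158))) + 49468 = ((-2810 + 7918) - (-42 - 1106)) + 49468 = (5108 - 1*(-1148)) + 49468 = (5108 + 1148) + 49468 = 6256 + 49468 = 55724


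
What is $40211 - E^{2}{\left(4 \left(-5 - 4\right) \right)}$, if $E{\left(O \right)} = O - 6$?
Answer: $38447$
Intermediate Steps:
$E{\left(O \right)} = -6 + O$
$40211 - E^{2}{\left(4 \left(-5 - 4\right) \right)} = 40211 - \left(-6 + 4 \left(-5 - 4\right)\right)^{2} = 40211 - \left(-6 + 4 \left(-9\right)\right)^{2} = 40211 - \left(-6 - 36\right)^{2} = 40211 - \left(-42\right)^{2} = 40211 - 1764 = 38447$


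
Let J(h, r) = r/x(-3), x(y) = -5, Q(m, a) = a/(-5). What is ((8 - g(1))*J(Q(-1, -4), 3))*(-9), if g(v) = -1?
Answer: 243/5 ≈ 48.600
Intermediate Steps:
Q(m, a) = -a/5 (Q(m, a) = a*(-⅕) = -a/5)
J(h, r) = -r/5 (J(h, r) = r/(-5) = r*(-⅕) = -r/5)
((8 - g(1))*J(Q(-1, -4), 3))*(-9) = ((8 - 1*(-1))*(-⅕*3))*(-9) = ((8 + 1)*(-⅗))*(-9) = (9*(-⅗))*(-9) = -27/5*(-9) = 243/5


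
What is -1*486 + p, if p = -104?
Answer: -590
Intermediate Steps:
-1*486 + p = -1*486 - 104 = -486 - 104 = -590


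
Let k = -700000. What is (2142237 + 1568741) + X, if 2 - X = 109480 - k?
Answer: 2901500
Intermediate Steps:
X = -809478 (X = 2 - (109480 - 1*(-700000)) = 2 - (109480 + 700000) = 2 - 1*809480 = 2 - 809480 = -809478)
(2142237 + 1568741) + X = (2142237 + 1568741) - 809478 = 3710978 - 809478 = 2901500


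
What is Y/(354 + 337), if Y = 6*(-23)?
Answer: -138/691 ≈ -0.19971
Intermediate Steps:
Y = -138
Y/(354 + 337) = -138/(354 + 337) = -138/691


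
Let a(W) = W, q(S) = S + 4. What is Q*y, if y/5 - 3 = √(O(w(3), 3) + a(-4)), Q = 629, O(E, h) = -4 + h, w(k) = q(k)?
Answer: 9435 + 3145*I*√5 ≈ 9435.0 + 7032.4*I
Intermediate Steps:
q(S) = 4 + S
w(k) = 4 + k
y = 15 + 5*I*√5 (y = 15 + 5*√((-4 + 3) - 4) = 15 + 5*√(-1 - 4) = 15 + 5*√(-5) = 15 + 5*(I*√5) = 15 + 5*I*√5 ≈ 15.0 + 11.18*I)
Q*y = 629*(15 + 5*I*√5) = 9435 + 3145*I*√5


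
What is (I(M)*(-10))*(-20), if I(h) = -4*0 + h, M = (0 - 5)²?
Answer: 5000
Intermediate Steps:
M = 25 (M = (-5)² = 25)
I(h) = h (I(h) = 0 + h = h)
(I(M)*(-10))*(-20) = (25*(-10))*(-20) = -250*(-20) = 5000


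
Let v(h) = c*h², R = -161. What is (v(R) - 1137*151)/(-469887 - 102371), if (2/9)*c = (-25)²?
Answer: -145462251/1144516 ≈ -127.09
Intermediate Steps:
c = 5625/2 (c = (9/2)*(-25)² = (9/2)*625 = 5625/2 ≈ 2812.5)
v(h) = 5625*h²/2
(v(R) - 1137*151)/(-469887 - 102371) = ((5625/2)*(-161)² - 1137*151)/(-469887 - 102371) = ((5625/2)*25921 - 171687)/(-572258) = (145805625/2 - 171687)*(-1/572258) = (145462251/2)*(-1/572258) = -145462251/1144516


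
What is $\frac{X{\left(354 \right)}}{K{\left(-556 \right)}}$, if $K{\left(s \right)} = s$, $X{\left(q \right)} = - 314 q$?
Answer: $\frac{27789}{139} \approx 199.92$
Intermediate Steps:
$\frac{X{\left(354 \right)}}{K{\left(-556 \right)}} = \frac{\left(-314\right) 354}{-556} = \left(-111156\right) \left(- \frac{1}{556}\right) = \frac{27789}{139}$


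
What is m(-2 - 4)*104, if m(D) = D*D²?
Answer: -22464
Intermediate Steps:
m(D) = D³
m(-2 - 4)*104 = (-2 - 4)³*104 = (-6)³*104 = -216*104 = -22464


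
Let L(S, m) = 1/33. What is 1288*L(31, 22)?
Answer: 1288/33 ≈ 39.030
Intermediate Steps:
L(S, m) = 1/33
1288*L(31, 22) = 1288*(1/33) = 1288/33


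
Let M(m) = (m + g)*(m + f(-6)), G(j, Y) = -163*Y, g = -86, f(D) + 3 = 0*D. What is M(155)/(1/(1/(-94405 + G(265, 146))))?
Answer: -3496/39401 ≈ -0.088729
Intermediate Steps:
f(D) = -3 (f(D) = -3 + 0*D = -3 + 0 = -3)
M(m) = (-86 + m)*(-3 + m) (M(m) = (m - 86)*(m - 3) = (-86 + m)*(-3 + m))
M(155)/(1/(1/(-94405 + G(265, 146)))) = (258 + 155² - 89*155)/(1/(1/(-94405 - 163*146))) = (258 + 24025 - 13795)/(1/(1/(-94405 - 23798))) = 10488/(1/(1/(-118203))) = 10488/(1/(-1/118203)) = 10488/(-118203) = 10488*(-1/118203) = -3496/39401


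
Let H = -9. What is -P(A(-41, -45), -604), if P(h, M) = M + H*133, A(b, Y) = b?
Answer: 1801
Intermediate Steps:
P(h, M) = -1197 + M (P(h, M) = M - 9*133 = M - 1197 = -1197 + M)
-P(A(-41, -45), -604) = -(-1197 - 604) = -1*(-1801) = 1801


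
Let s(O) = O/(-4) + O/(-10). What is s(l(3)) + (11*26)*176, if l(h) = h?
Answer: 1006699/20 ≈ 50335.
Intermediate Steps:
s(O) = -7*O/20 (s(O) = O*(-¼) + O*(-⅒) = -O/4 - O/10 = -7*O/20)
s(l(3)) + (11*26)*176 = -7/20*3 + (11*26)*176 = -21/20 + 286*176 = -21/20 + 50336 = 1006699/20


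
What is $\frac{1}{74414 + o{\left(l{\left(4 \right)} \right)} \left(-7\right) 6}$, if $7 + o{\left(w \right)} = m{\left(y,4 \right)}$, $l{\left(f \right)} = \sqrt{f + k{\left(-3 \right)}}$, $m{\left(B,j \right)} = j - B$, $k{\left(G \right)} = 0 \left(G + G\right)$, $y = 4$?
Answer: $\frac{1}{74708} \approx 1.3385 \cdot 10^{-5}$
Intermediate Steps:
$k{\left(G \right)} = 0$ ($k{\left(G \right)} = 0 \cdot 2 G = 0$)
$l{\left(f \right)} = \sqrt{f}$ ($l{\left(f \right)} = \sqrt{f + 0} = \sqrt{f}$)
$o{\left(w \right)} = -7$ ($o{\left(w \right)} = -7 + \left(4 - 4\right) = -7 + 0 = -7$)
$\frac{1}{74414 + o{\left(l{\left(4 \right)} \right)} \left(-7\right) 6} = \frac{1}{74414 + \left(-7\right) \left(-7\right) 6} = \frac{1}{74414 + 49 \cdot 6} = \frac{1}{74414 + 294} = \frac{1}{74708}$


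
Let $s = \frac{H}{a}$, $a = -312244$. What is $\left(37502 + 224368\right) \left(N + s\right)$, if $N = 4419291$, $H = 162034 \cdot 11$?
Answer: $\frac{90338296641474525}{78061} \approx 1.1573 \cdot 10^{12}$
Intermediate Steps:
$H = 1782374$
$s = - \frac{891187}{156122}$ ($s = \frac{1782374}{-312244} = 1782374 \left(- \frac{1}{312244}\right) = - \frac{891187}{156122} \approx -5.7083$)
$\left(37502 + 224368\right) \left(N + s\right) = \left(37502 + 224368\right) \left(4419291 - \frac{891187}{156122}\right) = 261870 \cdot \frac{689947658315}{156122} = \frac{90338296641474525}{78061}$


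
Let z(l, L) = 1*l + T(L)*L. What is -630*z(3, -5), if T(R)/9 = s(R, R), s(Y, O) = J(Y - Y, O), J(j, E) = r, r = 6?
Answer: 168210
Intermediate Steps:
J(j, E) = 6
s(Y, O) = 6
T(R) = 54 (T(R) = 9*6 = 54)
z(l, L) = l + 54*L (z(l, L) = 1*l + 54*L = l + 54*L)
-630*z(3, -5) = -630*(3 + 54*(-5)) = -630*(3 - 270) = -630*(-267) = -63*(-2670) = 168210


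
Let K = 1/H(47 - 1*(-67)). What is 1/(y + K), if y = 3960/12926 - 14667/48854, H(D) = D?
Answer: 8998686957/134171672 ≈ 67.068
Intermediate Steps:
K = 1/114 (K = 1/(47 - 1*(-67)) = 1/(47 + 67) = 1/114 ≈ 0.0087719)
y = 1938099/315743402 (y = 3960*(1/12926) - 14667*1/48854 = 1980/6463 - 14667/48854 = 1938099/315743402 ≈ 0.0061382)
1/(y + K) = 1/(1938099/315743402 + 1/114) = 1/(134171672/8998686957) = 8998686957/134171672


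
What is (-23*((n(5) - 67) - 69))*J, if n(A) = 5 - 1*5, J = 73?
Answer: 228344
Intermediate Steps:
n(A) = 0 (n(A) = 5 - 5 = 0)
(-23*((n(5) - 67) - 69))*J = -23*((0 - 67) - 69)*73 = -23*(-67 - 69)*73 = -23*(-136)*73 = 3128*73 = 228344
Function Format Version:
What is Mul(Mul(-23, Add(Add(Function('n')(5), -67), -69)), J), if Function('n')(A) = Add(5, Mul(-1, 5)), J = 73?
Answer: 228344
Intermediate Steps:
Function('n')(A) = 0 (Function('n')(A) = Add(5, -5) = 0)
Mul(Mul(-23, Add(Add(Function('n')(5), -67), -69)), J) = Mul(Mul(-23, Add(Add(0, -67), -69)), 73) = Mul(Mul(-23, Add(-67, -69)), 73) = Mul(Mul(-23, -136), 73) = Mul(3128, 73) = 228344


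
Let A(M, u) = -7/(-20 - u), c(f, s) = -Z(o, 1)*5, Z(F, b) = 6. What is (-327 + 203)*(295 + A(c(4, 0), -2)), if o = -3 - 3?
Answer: -329654/9 ≈ -36628.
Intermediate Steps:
o = -6
c(f, s) = -30 (c(f, s) = -1*6*5 = -6*5 = -30)
(-327 + 203)*(295 + A(c(4, 0), -2)) = (-327 + 203)*(295 + 7/(20 - 2)) = -124*(295 + 7/18) = -124*5317/18 = -329654/9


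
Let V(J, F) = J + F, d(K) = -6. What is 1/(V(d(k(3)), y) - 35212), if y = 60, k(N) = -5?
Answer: -1/35158 ≈ -2.8443e-5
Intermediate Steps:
V(J, F) = F + J
1/(V(d(k(3)), y) - 35212) = 1/((60 - 6) - 35212) = 1/(54 - 35212) = 1/(-35158) = -1/35158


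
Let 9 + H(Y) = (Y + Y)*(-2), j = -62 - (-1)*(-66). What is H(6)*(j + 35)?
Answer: 3069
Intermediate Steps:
j = -128 (j = -62 - 1*66 = -62 - 66 = -128)
H(Y) = -9 - 4*Y (H(Y) = -9 + (Y + Y)*(-2) = -9 + (2*Y)*(-2) = -9 - 4*Y)
H(6)*(j + 35) = (-9 - 4*6)*(-128 + 35) = (-9 - 24)*(-93) = -33*(-93) = 3069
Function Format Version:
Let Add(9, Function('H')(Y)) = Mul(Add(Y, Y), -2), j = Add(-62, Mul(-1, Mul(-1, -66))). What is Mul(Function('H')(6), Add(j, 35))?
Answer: 3069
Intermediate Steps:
j = -128 (j = Add(-62, Mul(-1, 66)) = Add(-62, -66) = -128)
Function('H')(Y) = Add(-9, Mul(-4, Y)) (Function('H')(Y) = Add(-9, Mul(Add(Y, Y), -2)) = Add(-9, Mul(Mul(2, Y), -2)) = Add(-9, Mul(-4, Y)))
Mul(Function('H')(6), Add(j, 35)) = Mul(Add(-9, Mul(-4, 6)), Add(-128, 35)) = Mul(Add(-9, -24), -93) = Mul(-33, -93) = 3069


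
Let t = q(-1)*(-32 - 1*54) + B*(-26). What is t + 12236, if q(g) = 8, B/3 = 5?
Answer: 11158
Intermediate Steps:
B = 15 (B = 3*5 = 15)
t = -1078 (t = 8*(-32 - 1*54) + 15*(-26) = 8*(-32 - 54) - 390 = 8*(-86) - 390 = -688 - 390 = -1078)
t + 12236 = -1078 + 12236 = 11158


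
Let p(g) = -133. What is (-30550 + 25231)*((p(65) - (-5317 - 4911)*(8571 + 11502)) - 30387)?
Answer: -1091863703556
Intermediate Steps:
(-30550 + 25231)*((p(65) - (-5317 - 4911)*(8571 + 11502)) - 30387) = (-30550 + 25231)*((-133 - (-5317 - 4911)*(8571 + 11502)) - 30387) = -5319*((-133 - (-10228)*20073) - 30387) = -5319*((-133 - 1*(-205306644)) - 30387) = -5319*((-133 + 205306644) - 30387) = -5319*(205306511 - 30387) = -5319*205276124 = -1091863703556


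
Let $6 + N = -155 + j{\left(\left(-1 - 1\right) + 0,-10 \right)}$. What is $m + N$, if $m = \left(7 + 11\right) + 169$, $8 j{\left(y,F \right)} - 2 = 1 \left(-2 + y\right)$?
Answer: $\frac{103}{4} \approx 25.75$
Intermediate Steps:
$j{\left(y,F \right)} = \frac{y}{8}$ ($j{\left(y,F \right)} = \frac{1}{4} + \frac{1 \left(-2 + y\right)}{8} = \frac{1}{4} + \frac{-2 + y}{8} = \frac{1}{4} + \left(- \frac{1}{4} + \frac{y}{8}\right) = \frac{y}{8}$)
$m = 187$ ($m = 18 + 169 = 187$)
$N = - \frac{645}{4}$ ($N = -6 - \left(155 - \frac{\left(-1 - 1\right) + 0}{8}\right) = -6 - \left(155 - \frac{-2 + 0}{8}\right) = -6 + \left(-155 + \frac{1}{8} \left(-2\right)\right) = -6 - \frac{621}{4} = - \frac{645}{4} \approx -161.25$)
$m + N = 187 - \frac{645}{4} = \frac{103}{4}$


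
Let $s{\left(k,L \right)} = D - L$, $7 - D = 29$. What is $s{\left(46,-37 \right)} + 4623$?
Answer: $4638$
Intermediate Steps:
$D = -22$ ($D = 7 - 29 = -22$)
$s{\left(k,L \right)} = -22 - L$
$s{\left(46,-37 \right)} + 4623 = \left(-22 - -37\right) + 4623 = \left(-22 + 37\right) + 4623 = 15 + 4623 = 4638$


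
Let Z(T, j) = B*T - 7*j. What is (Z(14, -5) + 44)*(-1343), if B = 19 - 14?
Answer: -200107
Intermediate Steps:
B = 5
Z(T, j) = -7*j + 5*T (Z(T, j) = 5*T - 7*j = -7*j + 5*T)
(Z(14, -5) + 44)*(-1343) = ((-7*(-5) + 5*14) + 44)*(-1343) = ((35 + 70) + 44)*(-1343) = (105 + 44)*(-1343) = 149*(-1343) = -200107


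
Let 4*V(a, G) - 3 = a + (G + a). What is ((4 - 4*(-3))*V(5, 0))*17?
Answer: 884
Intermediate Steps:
V(a, G) = ¾ + a/2 + G/4 (V(a, G) = ¾ + (a + (G + a))/4 = ¾ + (G + 2*a)/4 = ¾ + (a/2 + G/4) = ¾ + a/2 + G/4)
((4 - 4*(-3))*V(5, 0))*17 = ((4 - 4*(-3))*(¾ + (½)*5 + (¼)*0))*17 = ((4 + 12)*(¾ + 5/2 + 0))*17 = (16*(13/4))*17 = 52*17 = 884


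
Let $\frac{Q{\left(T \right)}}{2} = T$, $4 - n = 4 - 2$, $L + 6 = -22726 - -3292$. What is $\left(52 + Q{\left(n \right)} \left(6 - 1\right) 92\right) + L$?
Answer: $-17548$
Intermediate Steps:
$L = -19440$ ($L = -6 - 19434 = -19440$)
$n = 2$ ($n = 4 - \left(4 - 2\right) = 4 - 2 = 2$)
$Q{\left(T \right)} = 2 T$
$\left(52 + Q{\left(n \right)} \left(6 - 1\right) 92\right) + L = \left(52 + 2 \cdot 2 \left(6 - 1\right) 92\right) - 19440 = \left(52 + 4 \cdot 5 \cdot 92\right) - 19440 = \left(52 + 20 \cdot 92\right) - 19440 = \left(52 + 1840\right) - 19440 = 1892 - 19440 = -17548$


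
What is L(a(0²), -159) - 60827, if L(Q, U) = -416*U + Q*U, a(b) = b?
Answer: 5317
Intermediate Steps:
L(a(0²), -159) - 60827 = -159*(-416 + 0²) - 60827 = -159*(-416 + 0) - 60827 = -159*(-416) - 60827 = 66144 - 60827 = 5317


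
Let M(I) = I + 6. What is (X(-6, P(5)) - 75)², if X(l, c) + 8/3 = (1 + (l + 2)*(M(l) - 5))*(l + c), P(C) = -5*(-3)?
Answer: 111556/9 ≈ 12395.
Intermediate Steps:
M(I) = 6 + I
P(C) = 15
X(l, c) = -8/3 + (1 + (1 + l)*(2 + l))*(c + l) (X(l, c) = -8/3 + (1 + (l + 2)*((6 + l) - 5))*(l + c) = -8/3 + (1 + (2 + l)*(1 + l))*(c + l) = -8/3 + (1 + (1 + l)*(2 + l))*(c + l))
(X(-6, P(5)) - 75)² = ((-8/3 + (-6)³ + 3*15 + 3*(-6) + 3*(-6)² + 15*(-6)² + 3*15*(-6)) - 75)² = ((-8/3 - 216 + 45 - 18 + 3*36 + 15*36 - 270) - 75)² = ((-8/3 - 216 + 45 - 18 + 108 + 540 - 270) - 75)² = (559/3 - 75)² = (334/3)² = 111556/9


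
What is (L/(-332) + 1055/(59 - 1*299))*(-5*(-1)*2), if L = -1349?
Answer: -6625/1992 ≈ -3.3258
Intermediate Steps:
(L/(-332) + 1055/(59 - 1*299))*(-5*(-1)*2) = (-1349/(-332) + 1055/(59 - 1*299))*(-5*(-1)*2) = (-1349*(-1/332) + 1055/(59 - 299))*(5*2) = (1349/332 + 1055/(-240))*10 = (1349/332 + 1055*(-1/240))*10 = (1349/332 - 211/48)*10 = -1325/3984*10 = -6625/1992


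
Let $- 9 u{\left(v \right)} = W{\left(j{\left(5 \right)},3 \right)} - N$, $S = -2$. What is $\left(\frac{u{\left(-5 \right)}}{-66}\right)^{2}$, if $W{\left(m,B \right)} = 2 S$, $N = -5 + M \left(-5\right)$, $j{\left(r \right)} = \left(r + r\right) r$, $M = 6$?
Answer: $\frac{961}{352836} \approx 0.0027236$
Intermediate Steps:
$j{\left(r \right)} = 2 r^{2}$ ($j{\left(r \right)} = 2 r r = 2 r^{2}$)
$N = -35$ ($N = -5 + 6 \left(-5\right) = -5 - 30 = -35$)
$W{\left(m,B \right)} = -4$ ($W{\left(m,B \right)} = 2 \left(-2\right) = -4$)
$u{\left(v \right)} = - \frac{31}{9}$ ($u{\left(v \right)} = - \frac{-4 - -35}{9} = - \frac{-4 + 35}{9} = \left(- \frac{1}{9}\right) 31 = - \frac{31}{9}$)
$\left(\frac{u{\left(-5 \right)}}{-66}\right)^{2} = \left(- \frac{31}{9 \left(-66\right)}\right)^{2} = \left(\left(- \frac{31}{9}\right) \left(- \frac{1}{66}\right)\right)^{2} = \left(\frac{31}{594}\right)^{2} = \frac{961}{352836}$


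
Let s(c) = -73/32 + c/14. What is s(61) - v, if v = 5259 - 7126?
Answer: 418673/224 ≈ 1869.1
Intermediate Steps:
s(c) = -73/32 + c/14 (s(c) = -73*1/32 + c*(1/14) = -73/32 + c/14)
v = -1867
s(61) - v = (-73/32 + (1/14)*61) - 1*(-1867) = (-73/32 + 61/14) + 1867 = 465/224 + 1867 = 418673/224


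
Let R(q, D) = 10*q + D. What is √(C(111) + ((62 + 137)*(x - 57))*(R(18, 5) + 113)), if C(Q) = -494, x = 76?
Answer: 2*√281561 ≈ 1061.2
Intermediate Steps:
R(q, D) = D + 10*q
√(C(111) + ((62 + 137)*(x - 57))*(R(18, 5) + 113)) = √(-494 + ((62 + 137)*(76 - 57))*((5 + 10*18) + 113)) = √(-494 + (199*19)*((5 + 180) + 113)) = √(-494 + 3781*(185 + 113)) = √(-494 + 3781*298) = √(-494 + 1126738) = √1126244 = 2*√281561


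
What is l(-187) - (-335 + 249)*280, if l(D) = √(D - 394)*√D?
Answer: 24080 - √108647 ≈ 23750.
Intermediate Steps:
l(D) = √D*√(-394 + D) (l(D) = √(-394 + D)*√D = √D*√(-394 + D))
l(-187) - (-335 + 249)*280 = √(-187)*√(-394 - 187) - (-335 + 249)*280 = (I*√187)*√(-581) - (-86)*280 = (I*√187)*(I*√581) - 1*(-24080) = -√108647 + 24080 = 24080 - √108647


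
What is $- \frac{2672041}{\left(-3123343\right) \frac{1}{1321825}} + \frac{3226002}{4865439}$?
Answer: $\frac{5728199184941839287}{5065478280859} \approx 1.1308 \cdot 10^{6}$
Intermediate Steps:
$- \frac{2672041}{\left(-3123343\right) \frac{1}{1321825}} + \frac{3226002}{4865439} = - \frac{2672041}{\left(-3123343\right) \frac{1}{1321825}} + 3226002 \cdot \frac{1}{4865439} = - \frac{2672041}{- \frac{3123343}{1321825}} + \frac{1075334}{1621813} = \left(-2672041\right) \left(- \frac{1321825}{3123343}\right) + \frac{1075334}{1621813} = \frac{3531970594825}{3123343} + \frac{1075334}{1621813} = \frac{5728199184941839287}{5065478280859}$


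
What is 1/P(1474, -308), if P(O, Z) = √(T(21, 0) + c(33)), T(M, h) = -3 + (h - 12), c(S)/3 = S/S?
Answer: -I*√3/6 ≈ -0.28868*I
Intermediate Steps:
c(S) = 3 (c(S) = 3*(S/S) = 3*1 = 3)
T(M, h) = -15 + h (T(M, h) = -3 + (-12 + h) = -15 + h)
P(O, Z) = 2*I*√3 (P(O, Z) = √((-15 + 0) + 3) = √(-15 + 3) = √(-12) = 2*I*√3)
1/P(1474, -308) = 1/(2*I*√3) = -I*√3/6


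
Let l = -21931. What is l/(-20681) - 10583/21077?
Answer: 243372664/435893437 ≈ 0.55833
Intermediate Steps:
l/(-20681) - 10583/21077 = -21931/(-20681) - 10583/21077 = -21931*(-1/20681) - 10583*1/21077 = 21931/20681 - 10583/21077 = 243372664/435893437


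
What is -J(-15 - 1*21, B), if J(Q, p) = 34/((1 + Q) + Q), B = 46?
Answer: 34/71 ≈ 0.47887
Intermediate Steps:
J(Q, p) = 34/(1 + 2*Q)
-J(-15 - 1*21, B) = -34/(1 + 2*(-15 - 1*21)) = -34/(1 + 2*(-15 - 21)) = -34/(1 + 2*(-36)) = -34/(1 - 72) = -34/(-71) = -34*(-1)/71 = -1*(-34/71) = 34/71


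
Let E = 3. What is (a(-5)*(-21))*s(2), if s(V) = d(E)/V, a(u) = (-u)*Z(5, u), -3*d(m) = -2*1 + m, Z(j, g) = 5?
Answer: 175/2 ≈ 87.500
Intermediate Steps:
d(m) = 2/3 - m/3 (d(m) = -(-2*1 + m)/3 = -(-2 + m)/3 = 2/3 - m/3)
a(u) = -5*u (a(u) = -u*5 = -5*u)
s(V) = -1/(3*V) (s(V) = (2/3 - 1/3*3)/V = (2/3 - 1)/V = -1/(3*V))
(a(-5)*(-21))*s(2) = (-5*(-5)*(-21))*(-1/3/2) = (25*(-21))*(-1/3*1/2) = -525*(-1/6) = 175/2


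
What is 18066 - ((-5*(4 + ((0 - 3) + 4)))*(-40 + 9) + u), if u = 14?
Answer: 17277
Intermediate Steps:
18066 - ((-5*(4 + ((0 - 3) + 4)))*(-40 + 9) + u) = 18066 - ((-5*(4 + ((0 - 3) + 4)))*(-40 + 9) + 14) = 18066 - (-5*(4 + (-3 + 4))*(-31) + 14) = 18066 - (-5*(4 + 1)*(-31) + 14) = 18066 - (-5*5*(-31) + 14) = 18066 - (-25*(-31) + 14) = 18066 - (775 + 14) = 18066 - 1*789 = 18066 - 789 = 17277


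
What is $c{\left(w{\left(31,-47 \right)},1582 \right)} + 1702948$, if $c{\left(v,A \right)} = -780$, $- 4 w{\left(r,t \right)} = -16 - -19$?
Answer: $1702168$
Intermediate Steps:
$w{\left(r,t \right)} = - \frac{3}{4}$ ($w{\left(r,t \right)} = - \frac{-16 - -19}{4} = - \frac{-16 + 19}{4} = \left(- \frac{1}{4}\right) 3 = - \frac{3}{4}$)
$c{\left(w{\left(31,-47 \right)},1582 \right)} + 1702948 = -780 + 1702948 = 1702168$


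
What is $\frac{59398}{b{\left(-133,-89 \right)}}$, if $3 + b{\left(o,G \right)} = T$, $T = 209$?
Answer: $\frac{29699}{103} \approx 288.34$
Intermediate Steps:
$b{\left(o,G \right)} = 206$ ($b{\left(o,G \right)} = -3 + 209 = 206$)
$\frac{59398}{b{\left(-133,-89 \right)}} = \frac{59398}{206} = 59398 \cdot \frac{1}{206} = \frac{29699}{103}$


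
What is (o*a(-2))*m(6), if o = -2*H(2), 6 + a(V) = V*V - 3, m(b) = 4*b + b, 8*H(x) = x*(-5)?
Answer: -375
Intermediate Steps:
H(x) = -5*x/8 (H(x) = (x*(-5))/8 = (-5*x)/8 = -5*x/8)
m(b) = 5*b
a(V) = -9 + V**2 (a(V) = -6 + (V*V - 3) = -6 + (V**2 - 3) = -6 + (-3 + V**2) = -9 + V**2)
o = 5/2 (o = -(-5)*2/4 = -2*(-5/4) = 5/2 ≈ 2.5000)
(o*a(-2))*m(6) = (5*(-9 + (-2)**2)/2)*(5*6) = (5*(-9 + 4)/2)*30 = ((5/2)*(-5))*30 = -25/2*30 = -375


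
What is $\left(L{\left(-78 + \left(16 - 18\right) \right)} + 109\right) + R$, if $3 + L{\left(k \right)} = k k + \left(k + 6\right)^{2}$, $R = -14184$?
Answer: $-2202$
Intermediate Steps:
$L{\left(k \right)} = -3 + k^{2} + \left(6 + k\right)^{2}$ ($L{\left(k \right)} = -3 + \left(k k + \left(k + 6\right)^{2}\right) = -3 + \left(k^{2} + \left(6 + k\right)^{2}\right) = -3 + k^{2} + \left(6 + k\right)^{2}$)
$\left(L{\left(-78 + \left(16 - 18\right) \right)} + 109\right) + R = \left(\left(-3 + \left(-78 + \left(16 - 18\right)\right)^{2} + \left(6 + \left(-78 + \left(16 - 18\right)\right)\right)^{2}\right) + 109\right) - 14184 = \left(\left(-3 + \left(-78 - 2\right)^{2} + \left(6 - 80\right)^{2}\right) + 109\right) - 14184 = \left(\left(-3 + \left(-80\right)^{2} + \left(6 - 80\right)^{2}\right) + 109\right) - 14184 = \left(\left(-3 + 6400 + \left(-74\right)^{2}\right) + 109\right) - 14184 = \left(\left(-3 + 6400 + 5476\right) + 109\right) - 14184 = \left(11873 + 109\right) - 14184 = 11982 - 14184 = -2202$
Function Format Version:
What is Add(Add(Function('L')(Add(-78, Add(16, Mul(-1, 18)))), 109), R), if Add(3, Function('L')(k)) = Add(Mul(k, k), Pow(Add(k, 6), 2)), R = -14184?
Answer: -2202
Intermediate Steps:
Function('L')(k) = Add(-3, Pow(k, 2), Pow(Add(6, k), 2)) (Function('L')(k) = Add(-3, Add(Mul(k, k), Pow(Add(k, 6), 2))) = Add(-3, Add(Pow(k, 2), Pow(Add(6, k), 2))) = Add(-3, Pow(k, 2), Pow(Add(6, k), 2)))
Add(Add(Function('L')(Add(-78, Add(16, Mul(-1, 18)))), 109), R) = Add(Add(Add(-3, Pow(Add(-78, Add(16, Mul(-1, 18))), 2), Pow(Add(6, Add(-78, Add(16, Mul(-1, 18)))), 2)), 109), -14184) = Add(Add(Add(-3, Pow(Add(-78, Add(16, -18)), 2), Pow(Add(6, Add(-78, Add(16, -18))), 2)), 109), -14184) = Add(Add(Add(-3, Pow(Add(-78, -2), 2), Pow(Add(6, Add(-78, -2)), 2)), 109), -14184) = Add(Add(Add(-3, Pow(-80, 2), Pow(Add(6, -80), 2)), 109), -14184) = Add(Add(Add(-3, 6400, Pow(-74, 2)), 109), -14184) = Add(Add(Add(-3, 6400, 5476), 109), -14184) = Add(Add(11873, 109), -14184) = Add(11982, -14184) = -2202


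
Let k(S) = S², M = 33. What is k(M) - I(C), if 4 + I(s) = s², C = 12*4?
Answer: -1211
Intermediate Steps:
C = 48
I(s) = -4 + s²
k(M) - I(C) = 33² - (-4 + 48²) = 1089 - (-4 + 2304) = 1089 - 1*2300 = 1089 - 2300 = -1211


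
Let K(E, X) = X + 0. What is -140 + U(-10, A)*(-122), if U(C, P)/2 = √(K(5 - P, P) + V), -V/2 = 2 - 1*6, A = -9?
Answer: -140 - 244*I ≈ -140.0 - 244.0*I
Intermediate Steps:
K(E, X) = X
V = 8 (V = -2*(2 - 1*6) = -2*(2 - 6) = -2*(-4) = 8)
U(C, P) = 2*√(8 + P) (U(C, P) = 2*√(P + 8) = 2*√(8 + P))
-140 + U(-10, A)*(-122) = -140 + (2*√(8 - 9))*(-122) = -140 + (2*√(-1))*(-122) = -140 + (2*I)*(-122) = -140 - 244*I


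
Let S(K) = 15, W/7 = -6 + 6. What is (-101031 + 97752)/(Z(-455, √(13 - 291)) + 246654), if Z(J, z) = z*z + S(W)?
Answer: -3279/246391 ≈ -0.013308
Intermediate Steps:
W = 0 (W = 7*(-6 + 6) = 7*0 = 0)
Z(J, z) = 15 + z² (Z(J, z) = z*z + 15 = z² + 15 = 15 + z²)
(-101031 + 97752)/(Z(-455, √(13 - 291)) + 246654) = (-101031 + 97752)/((15 + (√(13 - 291))²) + 246654) = -3279/((15 + (√(-278))²) + 246654) = -3279/((15 + (I*√278)²) + 246654) = -3279/((15 - 278) + 246654) = -3279/(-263 + 246654) = -3279/246391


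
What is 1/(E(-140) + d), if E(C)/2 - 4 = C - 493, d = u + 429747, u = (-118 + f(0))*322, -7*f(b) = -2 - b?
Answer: 1/390585 ≈ 2.5603e-6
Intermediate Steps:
f(b) = 2/7 + b/7 (f(b) = -(-2 - b)/7 = 2/7 + b/7)
u = -37904 (u = (-118 + (2/7 + (⅐)*0))*322 = (-118 + (2/7 + 0))*322 = (-118 + 2/7)*322 = -824/7*322 = -37904)
d = 391843 (d = -37904 + 429747 = 391843)
E(C) = -978 + 2*C (E(C) = 8 + 2*(C - 493) = 8 + 2*(-493 + C) = 8 + (-986 + 2*C) = -978 + 2*C)
1/(E(-140) + d) = 1/((-978 + 2*(-140)) + 391843) = 1/((-978 - 280) + 391843) = 1/(-1258 + 391843) = 1/390585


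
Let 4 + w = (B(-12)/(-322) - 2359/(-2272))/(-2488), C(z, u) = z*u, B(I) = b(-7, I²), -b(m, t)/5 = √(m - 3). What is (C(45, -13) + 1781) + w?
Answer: 6738058953/5652736 - 5*I*√10/801136 ≈ 1192.0 - 1.9736e-5*I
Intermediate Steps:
b(m, t) = -5*√(-3 + m) (b(m, t) = -5*√(m - 3) = -5*√(-3 + m))
B(I) = -5*I*√10 (B(I) = -5*√(-3 - 7) = -5*I*√10)
C(z, u) = u*z
w = -22613303/5652736 - 5*I*√10/801136 (w = -4 + (-5*I*√10/(-322) - 2359/(-2272))/(-2488) = -4 + (-5*I*√10*(-1/322) - 2359*(-1/2272))*(-1/2488) = -4 + (5*I*√10/322 + 2359/2272)*(-1/2488) = -4 + (2359/2272 + 5*I*√10/322)*(-1/2488) = -4 + (-2359/5652736 - 5*I*√10/801136) = -22613303/5652736 - 5*I*√10/801136 ≈ -4.0004 - 1.9736e-5*I)
(C(45, -13) + 1781) + w = (-13*45 + 1781) + (-22613303/5652736 - 5*I*√10/801136) = (-585 + 1781) + (-22613303/5652736 - 5*I*√10/801136) = 1196 + (-22613303/5652736 - 5*I*√10/801136) = 6738058953/5652736 - 5*I*√10/801136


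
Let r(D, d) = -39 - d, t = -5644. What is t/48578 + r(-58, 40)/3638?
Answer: -113881/825826 ≈ -0.13790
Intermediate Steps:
t/48578 + r(-58, 40)/3638 = -5644/48578 + (-39 - 1*40)/3638 = -5644*1/48578 + (-39 - 40)*(1/3638) = -2822/24289 - 79*1/3638 = -2822/24289 - 79/3638 = -113881/825826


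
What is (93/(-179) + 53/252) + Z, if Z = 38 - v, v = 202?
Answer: -7411661/45108 ≈ -164.31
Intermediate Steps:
Z = -164 (Z = 38 - 1*202 = 38 - 202 = -164)
(93/(-179) + 53/252) + Z = (93/(-179) + 53/252) - 164 = (93*(-1/179) + 53*(1/252)) - 164 = (-93/179 + 53/252) - 164 = -13949/45108 - 164 = -7411661/45108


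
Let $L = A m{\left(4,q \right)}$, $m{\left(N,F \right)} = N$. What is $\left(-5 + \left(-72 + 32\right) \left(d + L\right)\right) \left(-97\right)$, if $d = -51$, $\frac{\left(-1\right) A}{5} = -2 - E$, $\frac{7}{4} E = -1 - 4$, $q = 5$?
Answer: $- \frac{1847365}{7} \approx -2.6391 \cdot 10^{5}$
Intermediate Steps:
$E = - \frac{20}{7}$ ($E = \frac{4 \left(-1 - 4\right)}{7} = \frac{4}{7} \left(-5\right) = - \frac{20}{7} \approx -2.8571$)
$A = - \frac{30}{7}$ ($A = - 5 \left(-2 - - \frac{20}{7}\right) = - 5 \left(-2 + \frac{20}{7}\right) = \left(-5\right) \frac{6}{7} = - \frac{30}{7} \approx -4.2857$)
$L = - \frac{120}{7}$ ($L = \left(- \frac{30}{7}\right) 4 = - \frac{120}{7} \approx -17.143$)
$\left(-5 + \left(-72 + 32\right) \left(d + L\right)\right) \left(-97\right) = \left(-5 + \left(-72 + 32\right) \left(-51 - \frac{120}{7}\right)\right) \left(-97\right) = \left(-5 - - \frac{19080}{7}\right) \left(-97\right) = \left(-5 + \frac{19080}{7}\right) \left(-97\right) = \frac{19045}{7} \left(-97\right) = - \frac{1847365}{7}$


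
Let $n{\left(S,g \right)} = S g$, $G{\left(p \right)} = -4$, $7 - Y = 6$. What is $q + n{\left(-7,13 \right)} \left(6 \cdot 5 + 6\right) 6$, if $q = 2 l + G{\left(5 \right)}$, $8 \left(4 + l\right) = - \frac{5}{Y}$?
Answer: $- \frac{78677}{4} \approx -19669.0$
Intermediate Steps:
$Y = 1$ ($Y = 7 - 6 = 1$)
$l = - \frac{37}{8}$ ($l = -4 + \frac{\left(-5\right) 1^{-1}}{8} = -4 + \frac{\left(-5\right) 1}{8} = -4 + \frac{1}{8} \left(-5\right) = -4 - \frac{5}{8} = - \frac{37}{8} \approx -4.625$)
$q = - \frac{53}{4}$ ($q = 2 \left(- \frac{37}{8}\right) - 4 = - \frac{37}{4} - 4 = - \frac{53}{4} \approx -13.25$)
$q + n{\left(-7,13 \right)} \left(6 \cdot 5 + 6\right) 6 = - \frac{53}{4} + \left(-7\right) 13 \left(6 \cdot 5 + 6\right) 6 = - \frac{53}{4} - 91 \left(30 + 6\right) 6 = - \frac{53}{4} - 91 \cdot 36 \cdot 6 = - \frac{53}{4} - 19656 = - \frac{78677}{4}$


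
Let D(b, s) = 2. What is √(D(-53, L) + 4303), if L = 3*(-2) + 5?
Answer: √4305 ≈ 65.613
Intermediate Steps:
L = -1 (L = -6 + 5 = -1)
√(D(-53, L) + 4303) = √(2 + 4303) = √4305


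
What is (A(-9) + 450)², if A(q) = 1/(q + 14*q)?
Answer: 3690441001/18225 ≈ 2.0249e+5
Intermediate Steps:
A(q) = 1/(15*q)
(A(-9) + 450)² = ((1/15)/(-9) + 450)² = ((1/15)*(-⅑) + 450)² = (-1/135 + 450)² = (60749/135)² = 3690441001/18225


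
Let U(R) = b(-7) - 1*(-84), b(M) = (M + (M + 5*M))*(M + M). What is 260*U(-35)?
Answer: 200200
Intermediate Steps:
b(M) = 14*M**2 (b(M) = (M + 6*M)*(2*M) = (7*M)*(2*M) = 14*M**2)
U(R) = 770 (U(R) = 14*(-7)**2 - 1*(-84) = 14*49 + 84 = 686 + 84 = 770)
260*U(-35) = 260*770 = 200200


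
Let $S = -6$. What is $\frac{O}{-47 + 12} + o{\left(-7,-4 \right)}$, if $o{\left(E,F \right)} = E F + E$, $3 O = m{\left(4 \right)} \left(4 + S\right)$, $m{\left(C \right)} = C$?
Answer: $\frac{2213}{105} \approx 21.076$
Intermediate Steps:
$O = - \frac{8}{3}$ ($O = \frac{4 \left(4 - 6\right)}{3} = \frac{4 \left(-2\right)}{3} = \frac{1}{3} \left(-8\right) = - \frac{8}{3} \approx -2.6667$)
$o{\left(E,F \right)} = E + E F$
$\frac{O}{-47 + 12} + o{\left(-7,-4 \right)} = - \frac{8}{3 \left(-47 + 12\right)} - 7 \left(1 - 4\right) = - \frac{8}{3 \left(-35\right)} - -21 = \left(- \frac{8}{3}\right) \left(- \frac{1}{35}\right) + 21 = \frac{8}{105} + 21 = \frac{2213}{105}$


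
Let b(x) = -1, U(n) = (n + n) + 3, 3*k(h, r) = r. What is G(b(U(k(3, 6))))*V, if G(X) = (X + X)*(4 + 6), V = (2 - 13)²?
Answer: -2420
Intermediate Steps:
k(h, r) = r/3
V = 121 (V = (-11)² = 121)
U(n) = 3 + 2*n (U(n) = 2*n + 3 = 3 + 2*n)
G(X) = 20*X (G(X) = (2*X)*10 = 20*X)
G(b(U(k(3, 6))))*V = (20*(-1))*121 = -20*121 = -2420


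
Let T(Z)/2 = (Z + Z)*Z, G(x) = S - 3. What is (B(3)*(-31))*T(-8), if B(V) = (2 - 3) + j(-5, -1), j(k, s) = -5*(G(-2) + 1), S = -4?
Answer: -230144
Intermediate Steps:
G(x) = -7 (G(x) = -4 - 3 = -7)
T(Z) = 4*Z**2 (T(Z) = 2*((Z + Z)*Z) = 2*((2*Z)*Z) = 2*(2*Z**2) = 4*Z**2)
j(k, s) = 30 (j(k, s) = -5*(-7 + 1) = -5*(-6) = 30)
B(V) = 29 (B(V) = (2 - 3) + 30 = -1 + 30 = 29)
(B(3)*(-31))*T(-8) = (29*(-31))*(4*(-8)**2) = -3596*64 = -899*256 = -230144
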